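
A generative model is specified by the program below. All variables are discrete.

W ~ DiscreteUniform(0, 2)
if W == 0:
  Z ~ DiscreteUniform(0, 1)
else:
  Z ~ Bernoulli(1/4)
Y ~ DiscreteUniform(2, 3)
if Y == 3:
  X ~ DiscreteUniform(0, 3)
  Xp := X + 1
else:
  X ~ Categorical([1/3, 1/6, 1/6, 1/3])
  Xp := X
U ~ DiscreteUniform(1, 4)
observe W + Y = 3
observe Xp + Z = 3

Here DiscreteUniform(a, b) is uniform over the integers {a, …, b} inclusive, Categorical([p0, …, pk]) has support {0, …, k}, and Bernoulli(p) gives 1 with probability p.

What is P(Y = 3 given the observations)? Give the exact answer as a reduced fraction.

Enumerate traces; 16 have nonzero weight after conditioning:
  (W=0, Z=0, Y=3, X=2, U=1) weight 1/192
  (W=0, Z=0, Y=3, X=2, U=2) weight 1/192
  (W=0, Z=0, Y=3, X=2, U=3) weight 1/192
  (W=0, Z=0, Y=3, X=2, U=4) weight 1/192
  (W=0, Z=1, Y=3, X=1, U=1) weight 1/192
  (W=0, Z=1, Y=3, X=1, U=2) weight 1/192
  (W=0, Z=1, Y=3, X=1, U=3) weight 1/192
  (W=0, Z=1, Y=3, X=1, U=4) weight 1/192
  (W=1, Z=0, Y=2, X=3, U=1) weight 1/96
  … 7 more
Group by Y:
  weight(Y=2) = 7/144
  weight(Y=3) = 1/24
Total weight = 7/144 + 1/24 = 13/144
P(Y=2 | obs) = 7/144 / 13/144 = 7/13
P(Y=3 | obs) = 1/24 / 13/144 = 6/13

P(Y = 3 | obs) = 6/13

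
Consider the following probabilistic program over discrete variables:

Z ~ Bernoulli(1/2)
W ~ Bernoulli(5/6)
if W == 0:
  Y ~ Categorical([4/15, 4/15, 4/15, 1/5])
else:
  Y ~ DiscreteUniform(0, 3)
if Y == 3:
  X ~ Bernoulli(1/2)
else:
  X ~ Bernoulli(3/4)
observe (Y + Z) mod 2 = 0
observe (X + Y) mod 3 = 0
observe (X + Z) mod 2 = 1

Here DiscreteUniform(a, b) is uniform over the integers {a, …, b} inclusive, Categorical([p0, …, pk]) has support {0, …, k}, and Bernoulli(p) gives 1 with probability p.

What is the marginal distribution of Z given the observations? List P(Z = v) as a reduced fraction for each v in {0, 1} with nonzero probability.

Enumerate traces; 4 have nonzero weight after conditioning:
  (Z=0, W=0, Y=2, X=1) weight 1/60
  (Z=0, W=1, Y=2, X=1) weight 5/64
  (Z=1, W=0, Y=3, X=0) weight 1/120
  (Z=1, W=1, Y=3, X=0) weight 5/96
Group by Z:
  weight(Z=0) = 91/960
  weight(Z=1) = 29/480
Total weight = 91/960 + 29/480 = 149/960
P(Z=0 | obs) = 91/960 / 149/960 = 91/149
P(Z=1 | obs) = 29/480 / 149/960 = 58/149

P(Z=0) = 91/149, P(Z=1) = 58/149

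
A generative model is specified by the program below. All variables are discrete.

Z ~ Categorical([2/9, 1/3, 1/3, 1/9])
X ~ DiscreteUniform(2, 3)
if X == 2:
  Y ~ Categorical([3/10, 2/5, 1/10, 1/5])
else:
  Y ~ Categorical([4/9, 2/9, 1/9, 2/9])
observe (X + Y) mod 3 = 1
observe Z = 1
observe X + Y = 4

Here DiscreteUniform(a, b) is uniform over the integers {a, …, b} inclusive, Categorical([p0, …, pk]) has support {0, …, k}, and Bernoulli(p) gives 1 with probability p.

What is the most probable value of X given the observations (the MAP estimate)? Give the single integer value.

Enumerate traces; 2 have nonzero weight after conditioning:
  (Z=1, X=2, Y=2) weight 1/60
  (Z=1, X=3, Y=1) weight 1/27
Group by X:
  weight(X=2) = 1/60
  weight(X=3) = 1/27
Total weight = 1/60 + 1/27 = 29/540
P(X=2 | obs) = 1/60 / 29/540 = 9/29
P(X=3 | obs) = 1/27 / 29/540 = 20/29
argmax = 3

argmax_v P(X = v | obs) = 3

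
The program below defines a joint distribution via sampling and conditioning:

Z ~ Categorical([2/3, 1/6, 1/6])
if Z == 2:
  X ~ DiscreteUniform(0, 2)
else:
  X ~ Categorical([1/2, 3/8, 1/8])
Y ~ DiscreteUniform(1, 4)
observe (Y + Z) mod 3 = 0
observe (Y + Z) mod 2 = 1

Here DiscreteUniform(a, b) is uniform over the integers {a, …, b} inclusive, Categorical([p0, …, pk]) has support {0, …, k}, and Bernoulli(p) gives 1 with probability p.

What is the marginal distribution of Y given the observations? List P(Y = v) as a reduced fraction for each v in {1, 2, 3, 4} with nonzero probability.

P(Y=1) = 1/6, P(Y=2) = 1/6, P(Y=3) = 2/3

Enumerate traces; 9 have nonzero weight after conditioning:
  (Z=0, X=0, Y=3) weight 1/12
  (Z=0, X=1, Y=3) weight 1/16
  (Z=0, X=2, Y=3) weight 1/48
  (Z=1, X=0, Y=2) weight 1/48
  (Z=1, X=1, Y=2) weight 1/64
  (Z=1, X=2, Y=2) weight 1/192
  (Z=2, X=0, Y=1) weight 1/72
  (Z=2, X=1, Y=1) weight 1/72
  … 1 more
Group by Y:
  weight(Y=1) = 1/24
  weight(Y=2) = 1/24
  weight(Y=3) = 1/6
Total weight = 1/24 + 1/24 + 1/6 = 1/4
P(Y=1 | obs) = 1/24 / 1/4 = 1/6
P(Y=2 | obs) = 1/24 / 1/4 = 1/6
P(Y=3 | obs) = 1/6 / 1/4 = 2/3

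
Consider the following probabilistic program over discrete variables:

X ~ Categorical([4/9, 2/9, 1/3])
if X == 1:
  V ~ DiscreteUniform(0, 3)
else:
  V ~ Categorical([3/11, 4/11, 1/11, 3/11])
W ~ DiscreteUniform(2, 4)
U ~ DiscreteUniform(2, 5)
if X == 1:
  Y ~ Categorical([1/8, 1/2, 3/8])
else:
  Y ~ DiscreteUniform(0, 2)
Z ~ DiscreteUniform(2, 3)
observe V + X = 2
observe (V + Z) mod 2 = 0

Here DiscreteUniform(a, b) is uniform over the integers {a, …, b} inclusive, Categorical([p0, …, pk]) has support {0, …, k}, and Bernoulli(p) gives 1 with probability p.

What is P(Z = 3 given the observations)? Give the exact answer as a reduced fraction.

Enumerate traces; 108 have nonzero weight after conditioning:
  (X=0, V=2, W=2, U=2, Y=0, Z=2) weight 1/1782
  (X=0, V=2, W=2, U=2, Y=1, Z=2) weight 1/1782
  (X=0, V=2, W=2, U=2, Y=2, Z=2) weight 1/1782
  (X=0, V=2, W=2, U=3, Y=0, Z=2) weight 1/1782
  (X=0, V=2, W=2, U=3, Y=1, Z=2) weight 1/1782
  (X=0, V=2, W=2, U=3, Y=2, Z=2) weight 1/1782
  (X=0, V=2, W=2, U=4, Y=0, Z=2) weight 1/1782
  (X=0, V=2, W=2, U=4, Y=1, Z=2) weight 1/1782
  (X=1, V=1, W=2, U=2, Y=0, Z=3) weight 1/3456
  … 99 more
Group by Z:
  weight(Z=2) = 13/198
  weight(Z=3) = 1/36
Total weight = 13/198 + 1/36 = 37/396
P(Z=2 | obs) = 13/198 / 37/396 = 26/37
P(Z=3 | obs) = 1/36 / 37/396 = 11/37

P(Z = 3 | obs) = 11/37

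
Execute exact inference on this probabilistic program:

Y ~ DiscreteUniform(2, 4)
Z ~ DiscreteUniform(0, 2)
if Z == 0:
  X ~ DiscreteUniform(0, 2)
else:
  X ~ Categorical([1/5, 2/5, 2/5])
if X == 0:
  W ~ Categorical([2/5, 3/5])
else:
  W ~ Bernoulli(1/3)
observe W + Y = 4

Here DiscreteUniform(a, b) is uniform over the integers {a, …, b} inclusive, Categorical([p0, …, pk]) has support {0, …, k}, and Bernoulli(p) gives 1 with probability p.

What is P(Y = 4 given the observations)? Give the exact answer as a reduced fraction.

P(Y = 4 | obs) = 406/675

Enumerate traces; 18 have nonzero weight after conditioning:
  (Y=3, Z=0, X=0, W=1) weight 1/45
  (Y=3, Z=0, X=1, W=1) weight 1/81
  (Y=3, Z=0, X=2, W=1) weight 1/81
  (Y=3, Z=1, X=0, W=1) weight 1/75
  (Y=3, Z=1, X=1, W=1) weight 2/135
  (Y=3, Z=1, X=2, W=1) weight 2/135
  (Y=3, Z=2, X=0, W=1) weight 1/75
  (Y=3, Z=2, X=1, W=1) weight 2/135
  (Y=4, Z=0, X=0, W=0) weight 2/135
  … 9 more
Group by Y:
  weight(Y=3) = 269/2025
  weight(Y=4) = 406/2025
Total weight = 269/2025 + 406/2025 = 1/3
P(Y=3 | obs) = 269/2025 / 1/3 = 269/675
P(Y=4 | obs) = 406/2025 / 1/3 = 406/675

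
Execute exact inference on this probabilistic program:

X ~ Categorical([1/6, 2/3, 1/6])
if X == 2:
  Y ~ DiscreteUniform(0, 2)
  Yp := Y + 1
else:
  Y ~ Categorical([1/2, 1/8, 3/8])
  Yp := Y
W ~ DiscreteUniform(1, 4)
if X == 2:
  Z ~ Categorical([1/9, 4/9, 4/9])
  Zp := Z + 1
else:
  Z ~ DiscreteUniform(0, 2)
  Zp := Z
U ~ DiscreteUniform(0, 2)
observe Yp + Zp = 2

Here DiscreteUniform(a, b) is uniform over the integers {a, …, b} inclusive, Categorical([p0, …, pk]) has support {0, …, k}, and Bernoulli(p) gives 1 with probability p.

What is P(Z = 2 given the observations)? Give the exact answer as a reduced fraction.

P(Z = 2 | obs) = 45/92

Enumerate traces; 84 have nonzero weight after conditioning:
  (X=0, Y=0, W=1, Z=2, U=0) weight 1/432
  (X=0, Y=0, W=1, Z=2, U=1) weight 1/432
  (X=0, Y=0, W=1, Z=2, U=2) weight 1/432
  (X=0, Y=0, W=2, Z=2, U=0) weight 1/432
  (X=0, Y=0, W=2, Z=2, U=1) weight 1/432
  (X=0, Y=0, W=2, Z=2, U=2) weight 1/432
  (X=0, Y=0, W=3, Z=2, U=0) weight 1/432
  (X=0, Y=0, W=3, Z=2, U=1) weight 1/432
  (X=0, Y=1, W=1, Z=1, U=0) weight 1/1728
  (X=0, Y=2, W=1, Z=0, U=0) weight 1/576
  … 74 more
Group by Z:
  weight(Z=0) = 143/1296
  weight(Z=1) = 5/144
  weight(Z=2) = 5/36
Total weight = 143/1296 + 5/144 + 5/36 = 23/81
P(Z=0 | obs) = 143/1296 / 23/81 = 143/368
P(Z=1 | obs) = 5/144 / 23/81 = 45/368
P(Z=2 | obs) = 5/36 / 23/81 = 45/92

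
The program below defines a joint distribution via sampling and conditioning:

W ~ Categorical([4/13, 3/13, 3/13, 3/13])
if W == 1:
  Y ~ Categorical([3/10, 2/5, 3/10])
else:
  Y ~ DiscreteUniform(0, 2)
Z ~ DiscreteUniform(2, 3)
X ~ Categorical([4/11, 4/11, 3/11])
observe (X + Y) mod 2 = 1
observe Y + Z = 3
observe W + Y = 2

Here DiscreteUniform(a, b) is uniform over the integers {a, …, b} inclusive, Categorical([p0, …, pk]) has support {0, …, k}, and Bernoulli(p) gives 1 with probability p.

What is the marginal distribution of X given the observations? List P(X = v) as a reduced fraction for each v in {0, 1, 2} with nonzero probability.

Enumerate traces; 3 have nonzero weight after conditioning:
  (W=1, Y=1, Z=2, X=0) weight 12/715
  (W=1, Y=1, Z=2, X=2) weight 9/715
  (W=2, Y=0, Z=3, X=1) weight 2/143
Group by X:
  weight(X=0) = 12/715
  weight(X=1) = 2/143
  weight(X=2) = 9/715
Total weight = 12/715 + 2/143 + 9/715 = 31/715
P(X=0 | obs) = 12/715 / 31/715 = 12/31
P(X=1 | obs) = 2/143 / 31/715 = 10/31
P(X=2 | obs) = 9/715 / 31/715 = 9/31

P(X=0) = 12/31, P(X=1) = 10/31, P(X=2) = 9/31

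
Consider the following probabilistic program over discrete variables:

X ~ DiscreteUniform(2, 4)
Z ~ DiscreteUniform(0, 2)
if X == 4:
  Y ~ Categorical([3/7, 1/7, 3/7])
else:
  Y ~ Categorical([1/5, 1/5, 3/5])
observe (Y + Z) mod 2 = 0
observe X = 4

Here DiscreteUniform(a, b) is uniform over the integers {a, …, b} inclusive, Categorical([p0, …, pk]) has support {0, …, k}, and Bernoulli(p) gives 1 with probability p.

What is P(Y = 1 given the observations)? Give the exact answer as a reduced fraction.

P(Y = 1 | obs) = 1/13

Enumerate traces; 5 have nonzero weight after conditioning:
  (X=4, Z=0, Y=0) weight 1/21
  (X=4, Z=0, Y=2) weight 1/21
  (X=4, Z=1, Y=1) weight 1/63
  (X=4, Z=2, Y=0) weight 1/21
  (X=4, Z=2, Y=2) weight 1/21
Group by Y:
  weight(Y=0) = 2/21
  weight(Y=1) = 1/63
  weight(Y=2) = 2/21
Total weight = 2/21 + 1/63 + 2/21 = 13/63
P(Y=0 | obs) = 2/21 / 13/63 = 6/13
P(Y=1 | obs) = 1/63 / 13/63 = 1/13
P(Y=2 | obs) = 2/21 / 13/63 = 6/13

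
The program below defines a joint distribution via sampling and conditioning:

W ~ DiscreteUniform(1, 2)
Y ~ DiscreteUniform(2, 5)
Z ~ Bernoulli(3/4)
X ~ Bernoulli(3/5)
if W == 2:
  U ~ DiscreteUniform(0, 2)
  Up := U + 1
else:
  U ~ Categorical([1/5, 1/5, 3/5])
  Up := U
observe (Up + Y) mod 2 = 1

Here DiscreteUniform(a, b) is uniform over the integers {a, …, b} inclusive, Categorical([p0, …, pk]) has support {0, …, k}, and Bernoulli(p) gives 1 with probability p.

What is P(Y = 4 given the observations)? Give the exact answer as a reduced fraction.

Enumerate traces; 48 have nonzero weight after conditioning:
  (W=1, Y=2, Z=0, X=0, U=1) weight 1/400
  (W=1, Y=2, Z=0, X=1, U=1) weight 3/800
  (W=1, Y=2, Z=1, X=0, U=1) weight 3/400
  (W=1, Y=2, Z=1, X=1, U=1) weight 9/800
  (W=1, Y=3, Z=0, X=0, U=0) weight 1/400
  (W=1, Y=3, Z=0, X=0, U=2) weight 3/400
  (W=1, Y=3, Z=0, X=1, U=0) weight 3/800
  (W=1, Y=3, Z=0, X=1, U=2) weight 9/800
  (W=1, Y=4, Z=0, X=0, U=1) weight 1/400
  (W=1, Y=5, Z=0, X=0, U=0) weight 1/400
  … 38 more
Group by Y:
  weight(Y=2) = 13/120
  weight(Y=3) = 17/120
  weight(Y=4) = 13/120
  weight(Y=5) = 17/120
Total weight = 13/120 + 17/120 + 13/120 + 17/120 = 1/2
P(Y=2 | obs) = 13/120 / 1/2 = 13/60
P(Y=3 | obs) = 17/120 / 1/2 = 17/60
P(Y=4 | obs) = 13/120 / 1/2 = 13/60
P(Y=5 | obs) = 17/120 / 1/2 = 17/60

P(Y = 4 | obs) = 13/60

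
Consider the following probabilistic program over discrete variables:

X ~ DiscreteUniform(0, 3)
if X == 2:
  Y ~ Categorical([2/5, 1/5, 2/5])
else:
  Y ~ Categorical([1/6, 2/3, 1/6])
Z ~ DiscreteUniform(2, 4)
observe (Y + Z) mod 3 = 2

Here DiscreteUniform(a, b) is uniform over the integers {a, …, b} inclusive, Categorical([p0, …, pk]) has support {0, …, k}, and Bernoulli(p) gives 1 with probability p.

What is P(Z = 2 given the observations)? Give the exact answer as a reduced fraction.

P(Z = 2 | obs) = 9/40

Enumerate traces; 12 have nonzero weight after conditioning:
  (X=0, Y=0, Z=2) weight 1/72
  (X=0, Y=1, Z=4) weight 1/18
  (X=0, Y=2, Z=3) weight 1/72
  (X=1, Y=0, Z=2) weight 1/72
  (X=1, Y=1, Z=4) weight 1/18
  (X=1, Y=2, Z=3) weight 1/72
  (X=2, Y=0, Z=2) weight 1/30
  (X=2, Y=1, Z=4) weight 1/60
  … 4 more
Group by Z:
  weight(Z=2) = 3/40
  weight(Z=3) = 3/40
  weight(Z=4) = 11/60
Total weight = 3/40 + 3/40 + 11/60 = 1/3
P(Z=2 | obs) = 3/40 / 1/3 = 9/40
P(Z=3 | obs) = 3/40 / 1/3 = 9/40
P(Z=4 | obs) = 11/60 / 1/3 = 11/20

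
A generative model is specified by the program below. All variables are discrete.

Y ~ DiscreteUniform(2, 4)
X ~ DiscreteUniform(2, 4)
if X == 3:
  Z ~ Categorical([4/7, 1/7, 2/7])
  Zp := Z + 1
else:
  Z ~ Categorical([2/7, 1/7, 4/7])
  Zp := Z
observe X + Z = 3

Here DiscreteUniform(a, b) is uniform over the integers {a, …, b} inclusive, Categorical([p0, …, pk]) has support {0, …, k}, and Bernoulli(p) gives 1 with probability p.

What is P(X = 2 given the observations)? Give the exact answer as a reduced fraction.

Enumerate traces; 6 have nonzero weight after conditioning:
  (Y=2, X=2, Z=1) weight 1/63
  (Y=2, X=3, Z=0) weight 4/63
  (Y=3, X=2, Z=1) weight 1/63
  (Y=3, X=3, Z=0) weight 4/63
  (Y=4, X=2, Z=1) weight 1/63
  (Y=4, X=3, Z=0) weight 4/63
Group by X:
  weight(X=2) = 1/21
  weight(X=3) = 4/21
Total weight = 1/21 + 4/21 = 5/21
P(X=2 | obs) = 1/21 / 5/21 = 1/5
P(X=3 | obs) = 4/21 / 5/21 = 4/5

P(X = 2 | obs) = 1/5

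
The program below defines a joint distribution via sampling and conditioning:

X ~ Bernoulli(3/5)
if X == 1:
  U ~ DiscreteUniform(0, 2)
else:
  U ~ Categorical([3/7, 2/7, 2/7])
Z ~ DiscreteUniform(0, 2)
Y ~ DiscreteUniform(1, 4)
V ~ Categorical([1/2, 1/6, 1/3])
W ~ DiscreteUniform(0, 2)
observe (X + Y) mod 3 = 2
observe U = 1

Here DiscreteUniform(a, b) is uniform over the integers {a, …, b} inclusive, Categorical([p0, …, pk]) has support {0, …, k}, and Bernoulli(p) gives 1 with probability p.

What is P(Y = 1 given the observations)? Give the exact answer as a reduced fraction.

Enumerate traces; 81 have nonzero weight after conditioning:
  (X=0, U=1, Z=0, Y=2, V=0, W=0) weight 1/630
  (X=0, U=1, Z=0, Y=2, V=0, W=1) weight 1/630
  (X=0, U=1, Z=0, Y=2, V=0, W=2) weight 1/630
  (X=0, U=1, Z=0, Y=2, V=1, W=0) weight 1/1890
  (X=0, U=1, Z=0, Y=2, V=1, W=1) weight 1/1890
  (X=0, U=1, Z=0, Y=2, V=1, W=2) weight 1/1890
  (X=0, U=1, Z=0, Y=2, V=2, W=0) weight 1/945
  (X=0, U=1, Z=0, Y=2, V=2, W=1) weight 1/945
  (X=1, U=1, Z=0, Y=1, V=0, W=0) weight 1/360
  (X=1, U=1, Z=0, Y=4, V=0, W=0) weight 1/360
  … 71 more
Group by Y:
  weight(Y=1) = 1/20
  weight(Y=2) = 1/35
  weight(Y=4) = 1/20
Total weight = 1/20 + 1/35 + 1/20 = 9/70
P(Y=1 | obs) = 1/20 / 9/70 = 7/18
P(Y=2 | obs) = 1/35 / 9/70 = 2/9
P(Y=4 | obs) = 1/20 / 9/70 = 7/18

P(Y = 1 | obs) = 7/18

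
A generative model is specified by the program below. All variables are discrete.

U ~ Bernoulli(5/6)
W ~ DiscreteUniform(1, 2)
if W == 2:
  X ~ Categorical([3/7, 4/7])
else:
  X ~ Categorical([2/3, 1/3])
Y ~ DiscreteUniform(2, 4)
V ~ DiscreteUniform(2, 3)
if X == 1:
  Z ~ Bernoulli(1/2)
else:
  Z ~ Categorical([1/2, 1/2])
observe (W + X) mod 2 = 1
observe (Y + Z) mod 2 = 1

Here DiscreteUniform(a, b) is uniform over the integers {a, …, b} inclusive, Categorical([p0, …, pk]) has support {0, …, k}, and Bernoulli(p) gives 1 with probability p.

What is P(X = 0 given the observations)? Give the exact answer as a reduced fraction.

Enumerate traces; 24 have nonzero weight after conditioning:
  (U=0, W=1, X=0, Y=2, V=2, Z=1) weight 1/216
  (U=0, W=1, X=0, Y=2, V=3, Z=1) weight 1/216
  (U=0, W=1, X=0, Y=3, V=2, Z=0) weight 1/216
  (U=0, W=1, X=0, Y=3, V=3, Z=0) weight 1/216
  (U=0, W=1, X=0, Y=4, V=2, Z=1) weight 1/216
  (U=0, W=1, X=0, Y=4, V=3, Z=1) weight 1/216
  (U=0, W=2, X=1, Y=2, V=2, Z=1) weight 1/252
  (U=0, W=2, X=1, Y=2, V=3, Z=1) weight 1/252
  … 16 more
Group by X:
  weight(X=0) = 1/6
  weight(X=1) = 1/7
Total weight = 1/6 + 1/7 = 13/42
P(X=0 | obs) = 1/6 / 13/42 = 7/13
P(X=1 | obs) = 1/7 / 13/42 = 6/13

P(X = 0 | obs) = 7/13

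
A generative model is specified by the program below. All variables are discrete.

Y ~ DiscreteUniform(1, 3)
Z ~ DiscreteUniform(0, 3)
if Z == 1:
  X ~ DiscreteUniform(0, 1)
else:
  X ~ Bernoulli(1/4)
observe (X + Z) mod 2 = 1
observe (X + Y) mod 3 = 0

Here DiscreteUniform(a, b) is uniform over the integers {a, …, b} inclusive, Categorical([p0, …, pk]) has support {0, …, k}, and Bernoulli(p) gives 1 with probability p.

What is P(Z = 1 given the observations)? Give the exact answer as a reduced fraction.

Enumerate traces; 4 have nonzero weight after conditioning:
  (Y=2, Z=0, X=1) weight 1/48
  (Y=2, Z=2, X=1) weight 1/48
  (Y=3, Z=1, X=0) weight 1/24
  (Y=3, Z=3, X=0) weight 1/16
Group by Z:
  weight(Z=0) = 1/48
  weight(Z=1) = 1/24
  weight(Z=2) = 1/48
  weight(Z=3) = 1/16
Total weight = 1/48 + 1/24 + 1/48 + 1/16 = 7/48
P(Z=0 | obs) = 1/48 / 7/48 = 1/7
P(Z=1 | obs) = 1/24 / 7/48 = 2/7
P(Z=2 | obs) = 1/48 / 7/48 = 1/7
P(Z=3 | obs) = 1/16 / 7/48 = 3/7

P(Z = 1 | obs) = 2/7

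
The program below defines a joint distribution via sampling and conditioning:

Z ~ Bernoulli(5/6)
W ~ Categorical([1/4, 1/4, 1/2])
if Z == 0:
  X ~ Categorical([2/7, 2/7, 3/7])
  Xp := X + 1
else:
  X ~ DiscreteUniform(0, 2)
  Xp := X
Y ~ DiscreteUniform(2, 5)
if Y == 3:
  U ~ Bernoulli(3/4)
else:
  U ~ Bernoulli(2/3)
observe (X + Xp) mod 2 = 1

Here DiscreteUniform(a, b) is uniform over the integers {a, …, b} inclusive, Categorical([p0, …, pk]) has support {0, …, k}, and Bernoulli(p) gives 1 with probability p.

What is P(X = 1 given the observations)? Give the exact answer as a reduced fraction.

Enumerate traces; 72 have nonzero weight after conditioning:
  (Z=0, W=0, X=0, Y=2, U=0) weight 1/1008
  (Z=0, W=0, X=0, Y=2, U=1) weight 1/504
  (Z=0, W=0, X=0, Y=3, U=0) weight 1/1344
  (Z=0, W=0, X=0, Y=3, U=1) weight 1/448
  (Z=0, W=0, X=0, Y=4, U=0) weight 1/1008
  (Z=0, W=0, X=0, Y=4, U=1) weight 1/504
  (Z=0, W=0, X=0, Y=5, U=0) weight 1/1008
  (Z=0, W=0, X=0, Y=5, U=1) weight 1/504
  (Z=0, W=0, X=1, Y=2, U=0) weight 1/1008
  (Z=0, W=0, X=2, Y=2, U=0) weight 1/672
  … 62 more
Group by X:
  weight(X=0) = 1/21
  weight(X=1) = 1/21
  weight(X=2) = 1/14
Total weight = 1/21 + 1/21 + 1/14 = 1/6
P(X=0 | obs) = 1/21 / 1/6 = 2/7
P(X=1 | obs) = 1/21 / 1/6 = 2/7
P(X=2 | obs) = 1/14 / 1/6 = 3/7

P(X = 1 | obs) = 2/7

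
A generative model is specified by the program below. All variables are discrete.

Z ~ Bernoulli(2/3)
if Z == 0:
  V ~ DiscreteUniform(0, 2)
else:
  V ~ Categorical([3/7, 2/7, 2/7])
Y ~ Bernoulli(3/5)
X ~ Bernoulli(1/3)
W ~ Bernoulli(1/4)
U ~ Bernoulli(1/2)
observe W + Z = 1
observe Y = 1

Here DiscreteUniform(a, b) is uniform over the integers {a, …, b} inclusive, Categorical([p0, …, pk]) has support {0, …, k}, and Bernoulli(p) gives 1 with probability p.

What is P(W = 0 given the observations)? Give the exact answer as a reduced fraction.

P(W = 0 | obs) = 6/7

Enumerate traces; 24 have nonzero weight after conditioning:
  (Z=0, V=0, Y=1, X=0, W=1, U=0) weight 1/180
  (Z=0, V=0, Y=1, X=0, W=1, U=1) weight 1/180
  (Z=0, V=0, Y=1, X=1, W=1, U=0) weight 1/360
  (Z=0, V=0, Y=1, X=1, W=1, U=1) weight 1/360
  (Z=0, V=1, Y=1, X=0, W=1, U=0) weight 1/180
  (Z=0, V=1, Y=1, X=0, W=1, U=1) weight 1/180
  (Z=0, V=1, Y=1, X=1, W=1, U=0) weight 1/360
  (Z=0, V=1, Y=1, X=1, W=1, U=1) weight 1/360
  (Z=1, V=0, Y=1, X=0, W=0, U=0) weight 3/70
  … 15 more
Group by W:
  weight(W=0) = 3/10
  weight(W=1) = 1/20
Total weight = 3/10 + 1/20 = 7/20
P(W=0 | obs) = 3/10 / 7/20 = 6/7
P(W=1 | obs) = 1/20 / 7/20 = 1/7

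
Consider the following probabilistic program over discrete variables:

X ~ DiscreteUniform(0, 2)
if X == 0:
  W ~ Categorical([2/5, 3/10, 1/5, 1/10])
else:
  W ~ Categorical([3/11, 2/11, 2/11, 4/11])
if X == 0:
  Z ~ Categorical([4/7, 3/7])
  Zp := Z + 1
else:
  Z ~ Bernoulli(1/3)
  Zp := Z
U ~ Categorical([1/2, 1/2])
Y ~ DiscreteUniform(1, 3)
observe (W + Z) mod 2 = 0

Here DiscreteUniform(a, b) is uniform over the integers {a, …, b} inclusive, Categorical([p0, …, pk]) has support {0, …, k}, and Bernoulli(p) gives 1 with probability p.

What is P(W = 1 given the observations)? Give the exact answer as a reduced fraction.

Enumerate traces; 72 have nonzero weight after conditioning:
  (X=0, W=0, Z=0, U=0, Y=1) weight 4/315
  (X=0, W=0, Z=0, U=0, Y=2) weight 4/315
  (X=0, W=0, Z=0, U=0, Y=3) weight 4/315
  (X=0, W=0, Z=0, U=1, Y=1) weight 4/315
  (X=0, W=0, Z=0, U=1, Y=2) weight 4/315
  (X=0, W=0, Z=0, U=1, Y=3) weight 4/315
  (X=0, W=1, Z=1, U=0, Y=1) weight 1/140
  (X=0, W=1, Z=1, U=0, Y=2) weight 1/140
  (X=0, W=2, Z=0, U=0, Y=1) weight 2/315
  (X=0, W=3, Z=1, U=0, Y=1) weight 1/420
  … 62 more
Group by W:
  weight(W=0) = 76/385
  weight(W=1) = 577/6930
  weight(W=2) = 412/3465
  weight(W=3) = 659/6930
Total weight = 76/385 + 577/6930 + 412/3465 + 659/6930 = 1714/3465
P(W=0 | obs) = 76/385 / 1714/3465 = 342/857
P(W=1 | obs) = 577/6930 / 1714/3465 = 577/3428
P(W=2 | obs) = 412/3465 / 1714/3465 = 206/857
P(W=3 | obs) = 659/6930 / 1714/3465 = 659/3428

P(W = 1 | obs) = 577/3428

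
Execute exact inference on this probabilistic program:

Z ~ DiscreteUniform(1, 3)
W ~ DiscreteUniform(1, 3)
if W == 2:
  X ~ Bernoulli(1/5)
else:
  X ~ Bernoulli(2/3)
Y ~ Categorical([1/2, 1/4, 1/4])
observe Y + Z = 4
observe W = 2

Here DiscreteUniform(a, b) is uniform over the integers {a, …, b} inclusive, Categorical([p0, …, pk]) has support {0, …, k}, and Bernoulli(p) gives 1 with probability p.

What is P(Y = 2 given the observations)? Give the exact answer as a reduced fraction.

Enumerate traces; 4 have nonzero weight after conditioning:
  (Z=2, W=2, X=0, Y=2) weight 1/45
  (Z=2, W=2, X=1, Y=2) weight 1/180
  (Z=3, W=2, X=0, Y=1) weight 1/45
  (Z=3, W=2, X=1, Y=1) weight 1/180
Group by Y:
  weight(Y=1) = 1/36
  weight(Y=2) = 1/36
Total weight = 1/36 + 1/36 = 1/18
P(Y=1 | obs) = 1/36 / 1/18 = 1/2
P(Y=2 | obs) = 1/36 / 1/18 = 1/2

P(Y = 2 | obs) = 1/2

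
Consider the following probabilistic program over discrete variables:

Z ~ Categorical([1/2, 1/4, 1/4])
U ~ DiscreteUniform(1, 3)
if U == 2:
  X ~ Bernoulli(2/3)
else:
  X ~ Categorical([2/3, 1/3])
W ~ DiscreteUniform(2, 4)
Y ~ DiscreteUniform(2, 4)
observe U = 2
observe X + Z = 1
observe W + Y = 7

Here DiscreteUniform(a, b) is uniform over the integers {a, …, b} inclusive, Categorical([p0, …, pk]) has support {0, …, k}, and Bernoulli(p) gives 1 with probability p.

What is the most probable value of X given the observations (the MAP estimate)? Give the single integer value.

argmax_v P(X = v | obs) = 1

Enumerate traces; 4 have nonzero weight after conditioning:
  (Z=0, U=2, X=1, W=3, Y=4) weight 1/81
  (Z=0, U=2, X=1, W=4, Y=3) weight 1/81
  (Z=1, U=2, X=0, W=3, Y=4) weight 1/324
  (Z=1, U=2, X=0, W=4, Y=3) weight 1/324
Group by X:
  weight(X=0) = 1/162
  weight(X=1) = 2/81
Total weight = 1/162 + 2/81 = 5/162
P(X=0 | obs) = 1/162 / 5/162 = 1/5
P(X=1 | obs) = 2/81 / 5/162 = 4/5
argmax = 1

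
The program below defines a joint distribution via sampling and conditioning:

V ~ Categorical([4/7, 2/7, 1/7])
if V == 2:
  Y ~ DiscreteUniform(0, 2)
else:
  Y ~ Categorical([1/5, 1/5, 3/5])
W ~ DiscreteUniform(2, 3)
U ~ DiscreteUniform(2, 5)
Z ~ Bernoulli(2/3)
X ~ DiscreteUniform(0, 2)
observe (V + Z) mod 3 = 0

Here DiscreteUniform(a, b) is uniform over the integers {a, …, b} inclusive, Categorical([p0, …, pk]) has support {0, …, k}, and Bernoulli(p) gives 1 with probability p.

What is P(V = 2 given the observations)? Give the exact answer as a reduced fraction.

Enumerate traces; 144 have nonzero weight after conditioning:
  (V=0, Y=0, W=2, U=2, Z=0, X=0) weight 1/630
  (V=0, Y=0, W=2, U=2, Z=0, X=1) weight 1/630
  (V=0, Y=0, W=2, U=2, Z=0, X=2) weight 1/630
  (V=0, Y=0, W=2, U=3, Z=0, X=0) weight 1/630
  (V=0, Y=0, W=2, U=3, Z=0, X=1) weight 1/630
  (V=0, Y=0, W=2, U=3, Z=0, X=2) weight 1/630
  (V=0, Y=0, W=2, U=4, Z=0, X=0) weight 1/630
  (V=0, Y=0, W=2, U=4, Z=0, X=1) weight 1/630
  (V=2, Y=0, W=2, U=2, Z=1, X=0) weight 1/756
  … 135 more
Group by V:
  weight(V=0) = 4/21
  weight(V=2) = 2/21
Total weight = 4/21 + 2/21 = 2/7
P(V=0 | obs) = 4/21 / 2/7 = 2/3
P(V=2 | obs) = 2/21 / 2/7 = 1/3

P(V = 2 | obs) = 1/3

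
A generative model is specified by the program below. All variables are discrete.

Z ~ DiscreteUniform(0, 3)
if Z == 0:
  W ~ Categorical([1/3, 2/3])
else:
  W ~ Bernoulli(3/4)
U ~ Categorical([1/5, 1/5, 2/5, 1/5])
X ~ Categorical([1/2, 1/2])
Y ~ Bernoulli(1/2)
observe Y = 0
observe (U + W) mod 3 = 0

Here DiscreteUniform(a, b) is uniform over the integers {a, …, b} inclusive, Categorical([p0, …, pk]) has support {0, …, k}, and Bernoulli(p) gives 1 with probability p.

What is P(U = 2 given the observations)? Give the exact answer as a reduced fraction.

Enumerate traces; 24 have nonzero weight after conditioning:
  (Z=0, W=0, U=0, X=0, Y=0) weight 1/240
  (Z=0, W=0, U=0, X=1, Y=0) weight 1/240
  (Z=0, W=0, U=3, X=0, Y=0) weight 1/240
  (Z=0, W=0, U=3, X=1, Y=0) weight 1/240
  (Z=0, W=1, U=2, X=0, Y=0) weight 1/60
  (Z=0, W=1, U=2, X=1, Y=0) weight 1/60
  (Z=1, W=0, U=0, X=0, Y=0) weight 1/320
  (Z=1, W=0, U=0, X=1, Y=0) weight 1/320
  … 16 more
Group by U:
  weight(U=0) = 13/480
  weight(U=2) = 7/48
  weight(U=3) = 13/480
Total weight = 13/480 + 7/48 + 13/480 = 1/5
P(U=0 | obs) = 13/480 / 1/5 = 13/96
P(U=2 | obs) = 7/48 / 1/5 = 35/48
P(U=3 | obs) = 13/480 / 1/5 = 13/96

P(U = 2 | obs) = 35/48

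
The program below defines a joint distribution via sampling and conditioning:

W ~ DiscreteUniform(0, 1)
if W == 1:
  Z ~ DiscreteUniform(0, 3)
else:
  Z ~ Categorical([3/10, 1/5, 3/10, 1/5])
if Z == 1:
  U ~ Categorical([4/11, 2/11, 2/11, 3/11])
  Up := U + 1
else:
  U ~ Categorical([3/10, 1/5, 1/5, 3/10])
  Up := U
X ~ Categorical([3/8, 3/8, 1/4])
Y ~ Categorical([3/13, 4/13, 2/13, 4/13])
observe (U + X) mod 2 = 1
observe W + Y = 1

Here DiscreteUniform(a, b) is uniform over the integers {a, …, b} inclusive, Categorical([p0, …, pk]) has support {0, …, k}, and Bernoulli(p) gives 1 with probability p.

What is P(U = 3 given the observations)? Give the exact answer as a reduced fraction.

Enumerate traces; 48 have nonzero weight after conditioning:
  (W=0, Z=0, U=0, X=1, Y=1) weight 27/5200
  (W=0, Z=0, U=1, X=0, Y=1) weight 9/2600
  (W=0, Z=0, U=1, X=2, Y=1) weight 3/1300
  (W=0, Z=0, U=2, X=1, Y=1) weight 9/2600
  (W=0, Z=0, U=3, X=0, Y=1) weight 27/5200
  (W=0, Z=0, U=3, X=2, Y=1) weight 9/2600
  (W=0, Z=1, U=0, X=1, Y=1) weight 3/715
  (W=0, Z=1, U=1, X=0, Y=1) weight 3/1430
  … 40 more
Group by U:
  weight(U=0) = 14511/457600
  weight(U=1) = 1509/45760
  weight(U=2) = 4527/228800
  weight(U=3) = 4527/91520
Total weight = 14511/457600 + 1509/45760 + 4527/228800 + 4527/91520 = 6129/45760
P(U=0 | obs) = 14511/457600 / 6129/45760 = 4837/20430
P(U=1 | obs) = 1509/45760 / 6129/45760 = 503/2043
P(U=2 | obs) = 4527/228800 / 6129/45760 = 503/3405
P(U=3 | obs) = 4527/91520 / 6129/45760 = 503/1362

P(U = 3 | obs) = 503/1362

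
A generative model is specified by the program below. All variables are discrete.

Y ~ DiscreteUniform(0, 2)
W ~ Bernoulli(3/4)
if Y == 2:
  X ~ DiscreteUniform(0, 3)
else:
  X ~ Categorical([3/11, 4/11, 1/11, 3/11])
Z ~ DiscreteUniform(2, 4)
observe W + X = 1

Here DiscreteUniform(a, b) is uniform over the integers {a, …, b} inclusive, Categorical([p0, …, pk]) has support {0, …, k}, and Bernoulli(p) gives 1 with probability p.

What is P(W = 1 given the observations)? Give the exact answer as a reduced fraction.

P(W = 1 | obs) = 105/148

Enumerate traces; 18 have nonzero weight after conditioning:
  (Y=0, W=0, X=1, Z=2) weight 1/99
  (Y=0, W=0, X=1, Z=3) weight 1/99
  (Y=0, W=0, X=1, Z=4) weight 1/99
  (Y=0, W=1, X=0, Z=2) weight 1/44
  (Y=0, W=1, X=0, Z=3) weight 1/44
  (Y=0, W=1, X=0, Z=4) weight 1/44
  (Y=1, W=0, X=1, Z=2) weight 1/99
  (Y=1, W=0, X=1, Z=3) weight 1/99
  … 10 more
Group by W:
  weight(W=0) = 43/528
  weight(W=1) = 35/176
Total weight = 43/528 + 35/176 = 37/132
P(W=0 | obs) = 43/528 / 37/132 = 43/148
P(W=1 | obs) = 35/176 / 37/132 = 105/148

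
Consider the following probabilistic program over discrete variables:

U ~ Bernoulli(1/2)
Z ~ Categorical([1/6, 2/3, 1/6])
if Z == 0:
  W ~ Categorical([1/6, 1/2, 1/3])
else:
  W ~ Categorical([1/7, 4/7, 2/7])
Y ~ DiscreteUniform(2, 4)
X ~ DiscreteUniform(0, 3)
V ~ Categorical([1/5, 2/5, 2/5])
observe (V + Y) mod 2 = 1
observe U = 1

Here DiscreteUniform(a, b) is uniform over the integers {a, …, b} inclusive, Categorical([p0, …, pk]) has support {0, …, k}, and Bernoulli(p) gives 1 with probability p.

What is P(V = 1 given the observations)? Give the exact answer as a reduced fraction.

P(V = 1 | obs) = 4/7

Enumerate traces; 144 have nonzero weight after conditioning:
  (U=1, Z=0, W=0, Y=2, X=0, V=1) weight 1/2160
  (U=1, Z=0, W=0, Y=2, X=1, V=1) weight 1/2160
  (U=1, Z=0, W=0, Y=2, X=2, V=1) weight 1/2160
  (U=1, Z=0, W=0, Y=2, X=3, V=1) weight 1/2160
  (U=1, Z=0, W=0, Y=3, X=0, V=0) weight 1/4320
  (U=1, Z=0, W=0, Y=3, X=0, V=2) weight 1/2160
  (U=1, Z=0, W=0, Y=3, X=1, V=0) weight 1/4320
  (U=1, Z=0, W=0, Y=3, X=1, V=2) weight 1/2160
  … 136 more
Group by V:
  weight(V=0) = 1/30
  weight(V=1) = 2/15
  weight(V=2) = 1/15
Total weight = 1/30 + 2/15 + 1/15 = 7/30
P(V=0 | obs) = 1/30 / 7/30 = 1/7
P(V=1 | obs) = 2/15 / 7/30 = 4/7
P(V=2 | obs) = 1/15 / 7/30 = 2/7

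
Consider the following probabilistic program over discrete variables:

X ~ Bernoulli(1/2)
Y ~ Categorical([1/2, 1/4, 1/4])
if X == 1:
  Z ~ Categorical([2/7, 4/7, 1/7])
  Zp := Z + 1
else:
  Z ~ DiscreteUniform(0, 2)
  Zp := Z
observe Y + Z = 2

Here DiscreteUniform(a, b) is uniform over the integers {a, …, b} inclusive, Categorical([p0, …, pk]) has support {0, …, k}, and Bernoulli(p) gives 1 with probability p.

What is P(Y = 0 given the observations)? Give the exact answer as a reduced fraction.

P(Y = 0 | obs) = 5/13

Enumerate traces; 6 have nonzero weight after conditioning:
  (X=0, Y=0, Z=2) weight 1/12
  (X=0, Y=1, Z=1) weight 1/24
  (X=0, Y=2, Z=0) weight 1/24
  (X=1, Y=0, Z=2) weight 1/28
  (X=1, Y=1, Z=1) weight 1/14
  (X=1, Y=2, Z=0) weight 1/28
Group by Y:
  weight(Y=0) = 5/42
  weight(Y=1) = 19/168
  weight(Y=2) = 13/168
Total weight = 5/42 + 19/168 + 13/168 = 13/42
P(Y=0 | obs) = 5/42 / 13/42 = 5/13
P(Y=1 | obs) = 19/168 / 13/42 = 19/52
P(Y=2 | obs) = 13/168 / 13/42 = 1/4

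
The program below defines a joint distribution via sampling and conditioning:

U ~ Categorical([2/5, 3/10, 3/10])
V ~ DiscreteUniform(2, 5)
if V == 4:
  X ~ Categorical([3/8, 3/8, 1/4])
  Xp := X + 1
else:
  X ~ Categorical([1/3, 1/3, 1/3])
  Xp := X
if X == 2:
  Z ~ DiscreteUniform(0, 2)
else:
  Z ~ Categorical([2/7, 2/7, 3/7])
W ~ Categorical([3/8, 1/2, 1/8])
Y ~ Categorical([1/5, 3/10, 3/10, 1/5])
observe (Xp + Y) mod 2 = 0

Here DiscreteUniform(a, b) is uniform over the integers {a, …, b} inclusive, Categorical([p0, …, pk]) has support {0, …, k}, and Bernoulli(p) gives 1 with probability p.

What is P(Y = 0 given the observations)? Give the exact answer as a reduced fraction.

P(Y = 0 | obs) = 19/80

Enumerate traces; 648 have nonzero weight after conditioning:
  (U=0, V=2, X=0, Z=0, W=0, Y=0) weight 1/1400
  (U=0, V=2, X=0, Z=0, W=0, Y=2) weight 3/2800
  (U=0, V=2, X=0, Z=0, W=1, Y=0) weight 1/1050
  (U=0, V=2, X=0, Z=0, W=1, Y=2) weight 1/700
  (U=0, V=2, X=0, Z=0, W=2, Y=0) weight 1/4200
  (U=0, V=2, X=0, Z=0, W=2, Y=2) weight 1/2800
  (U=0, V=2, X=0, Z=1, W=0, Y=0) weight 1/1400
  (U=0, V=2, X=0, Z=1, W=0, Y=2) weight 3/2800
  (U=0, V=2, X=1, Z=0, W=0, Y=1) weight 3/2800
  (U=0, V=2, X=1, Z=0, W=0, Y=3) weight 1/1400
  … 638 more
Group by Y:
  weight(Y=0) = 19/160
  weight(Y=1) = 39/320
  weight(Y=2) = 57/320
  weight(Y=3) = 13/160
Total weight = 19/160 + 39/320 + 57/320 + 13/160 = 1/2
P(Y=0 | obs) = 19/160 / 1/2 = 19/80
P(Y=1 | obs) = 39/320 / 1/2 = 39/160
P(Y=2 | obs) = 57/320 / 1/2 = 57/160
P(Y=3 | obs) = 13/160 / 1/2 = 13/80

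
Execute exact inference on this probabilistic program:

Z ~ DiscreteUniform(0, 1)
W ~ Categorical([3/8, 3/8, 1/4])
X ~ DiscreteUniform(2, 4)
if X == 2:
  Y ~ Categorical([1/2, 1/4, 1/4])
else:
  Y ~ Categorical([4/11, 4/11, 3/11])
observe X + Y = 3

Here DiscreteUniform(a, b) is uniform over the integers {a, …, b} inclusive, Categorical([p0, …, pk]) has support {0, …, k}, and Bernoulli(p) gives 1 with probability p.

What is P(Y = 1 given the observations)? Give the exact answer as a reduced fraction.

P(Y = 1 | obs) = 11/27

Enumerate traces; 12 have nonzero weight after conditioning:
  (Z=0, W=0, X=2, Y=1) weight 1/64
  (Z=0, W=0, X=3, Y=0) weight 1/44
  (Z=0, W=1, X=2, Y=1) weight 1/64
  (Z=0, W=1, X=3, Y=0) weight 1/44
  (Z=0, W=2, X=2, Y=1) weight 1/96
  (Z=0, W=2, X=3, Y=0) weight 1/66
  (Z=1, W=0, X=2, Y=1) weight 1/64
  (Z=1, W=0, X=3, Y=0) weight 1/44
  … 4 more
Group by Y:
  weight(Y=0) = 4/33
  weight(Y=1) = 1/12
Total weight = 4/33 + 1/12 = 9/44
P(Y=0 | obs) = 4/33 / 9/44 = 16/27
P(Y=1 | obs) = 1/12 / 9/44 = 11/27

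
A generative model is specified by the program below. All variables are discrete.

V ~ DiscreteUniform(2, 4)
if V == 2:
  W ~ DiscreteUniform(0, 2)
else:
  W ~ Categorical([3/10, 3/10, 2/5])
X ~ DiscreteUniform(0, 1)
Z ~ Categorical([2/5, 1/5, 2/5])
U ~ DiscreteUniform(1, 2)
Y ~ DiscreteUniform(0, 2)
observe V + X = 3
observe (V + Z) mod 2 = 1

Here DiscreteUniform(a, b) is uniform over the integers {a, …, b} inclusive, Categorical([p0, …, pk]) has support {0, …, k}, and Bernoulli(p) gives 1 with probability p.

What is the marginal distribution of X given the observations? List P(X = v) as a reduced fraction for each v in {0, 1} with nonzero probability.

P(X=0) = 4/5, P(X=1) = 1/5

Enumerate traces; 54 have nonzero weight after conditioning:
  (V=2, W=0, X=1, Z=1, U=1, Y=0) weight 1/540
  (V=2, W=0, X=1, Z=1, U=1, Y=1) weight 1/540
  (V=2, W=0, X=1, Z=1, U=1, Y=2) weight 1/540
  (V=2, W=0, X=1, Z=1, U=2, Y=0) weight 1/540
  (V=2, W=0, X=1, Z=1, U=2, Y=1) weight 1/540
  (V=2, W=0, X=1, Z=1, U=2, Y=2) weight 1/540
  (V=2, W=1, X=1, Z=1, U=1, Y=0) weight 1/540
  (V=2, W=1, X=1, Z=1, U=1, Y=1) weight 1/540
  (V=3, W=0, X=0, Z=0, U=1, Y=0) weight 1/300
  … 45 more
Group by X:
  weight(X=0) = 2/15
  weight(X=1) = 1/30
Total weight = 2/15 + 1/30 = 1/6
P(X=0 | obs) = 2/15 / 1/6 = 4/5
P(X=1 | obs) = 1/30 / 1/6 = 1/5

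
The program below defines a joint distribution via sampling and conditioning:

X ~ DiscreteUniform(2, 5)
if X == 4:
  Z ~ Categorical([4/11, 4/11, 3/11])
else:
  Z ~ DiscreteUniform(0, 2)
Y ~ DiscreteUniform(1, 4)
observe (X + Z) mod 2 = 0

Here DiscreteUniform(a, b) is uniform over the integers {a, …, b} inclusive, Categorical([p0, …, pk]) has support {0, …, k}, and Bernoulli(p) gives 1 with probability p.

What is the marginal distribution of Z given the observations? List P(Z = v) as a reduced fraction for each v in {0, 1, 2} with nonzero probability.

Enumerate traces; 24 have nonzero weight after conditioning:
  (X=2, Z=0, Y=1) weight 1/48
  (X=2, Z=0, Y=2) weight 1/48
  (X=2, Z=0, Y=3) weight 1/48
  (X=2, Z=0, Y=4) weight 1/48
  (X=2, Z=2, Y=1) weight 1/48
  (X=2, Z=2, Y=2) weight 1/48
  (X=2, Z=2, Y=3) weight 1/48
  (X=2, Z=2, Y=4) weight 1/48
  (X=3, Z=1, Y=1) weight 1/48
  … 15 more
Group by Z:
  weight(Z=0) = 23/132
  weight(Z=1) = 1/6
  weight(Z=2) = 5/33
Total weight = 23/132 + 1/6 + 5/33 = 65/132
P(Z=0 | obs) = 23/132 / 65/132 = 23/65
P(Z=1 | obs) = 1/6 / 65/132 = 22/65
P(Z=2 | obs) = 5/33 / 65/132 = 4/13

P(Z=0) = 23/65, P(Z=1) = 22/65, P(Z=2) = 4/13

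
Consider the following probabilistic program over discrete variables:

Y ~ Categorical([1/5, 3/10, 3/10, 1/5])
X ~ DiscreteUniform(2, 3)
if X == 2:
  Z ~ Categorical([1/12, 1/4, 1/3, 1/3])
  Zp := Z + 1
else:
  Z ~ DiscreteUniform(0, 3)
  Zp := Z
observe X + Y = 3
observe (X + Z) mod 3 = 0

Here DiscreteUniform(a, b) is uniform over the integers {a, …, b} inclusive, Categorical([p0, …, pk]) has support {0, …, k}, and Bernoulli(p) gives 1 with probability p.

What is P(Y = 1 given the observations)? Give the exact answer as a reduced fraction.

P(Y = 1 | obs) = 3/7

Enumerate traces; 3 have nonzero weight after conditioning:
  (Y=0, X=3, Z=0) weight 1/40
  (Y=0, X=3, Z=3) weight 1/40
  (Y=1, X=2, Z=1) weight 3/80
Group by Y:
  weight(Y=0) = 1/20
  weight(Y=1) = 3/80
Total weight = 1/20 + 3/80 = 7/80
P(Y=0 | obs) = 1/20 / 7/80 = 4/7
P(Y=1 | obs) = 3/80 / 7/80 = 3/7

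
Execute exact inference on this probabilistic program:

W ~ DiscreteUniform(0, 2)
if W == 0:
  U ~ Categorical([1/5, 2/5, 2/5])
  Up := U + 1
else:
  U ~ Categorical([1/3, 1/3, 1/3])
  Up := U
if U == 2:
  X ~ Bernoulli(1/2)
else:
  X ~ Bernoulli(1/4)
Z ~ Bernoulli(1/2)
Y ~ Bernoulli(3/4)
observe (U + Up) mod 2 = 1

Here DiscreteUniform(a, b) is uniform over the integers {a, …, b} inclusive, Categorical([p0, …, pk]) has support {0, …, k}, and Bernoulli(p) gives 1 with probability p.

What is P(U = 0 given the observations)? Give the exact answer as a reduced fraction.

Enumerate traces; 24 have nonzero weight after conditioning:
  (W=0, U=0, X=0, Z=0, Y=0) weight 1/160
  (W=0, U=0, X=0, Z=0, Y=1) weight 3/160
  (W=0, U=0, X=0, Z=1, Y=0) weight 1/160
  (W=0, U=0, X=0, Z=1, Y=1) weight 3/160
  (W=0, U=0, X=1, Z=0, Y=0) weight 1/480
  (W=0, U=0, X=1, Z=0, Y=1) weight 1/160
  (W=0, U=0, X=1, Z=1, Y=0) weight 1/480
  (W=0, U=0, X=1, Z=1, Y=1) weight 1/160
  (W=0, U=1, X=0, Z=0, Y=0) weight 1/80
  (W=0, U=2, X=0, Z=0, Y=0) weight 1/120
  … 14 more
Group by U:
  weight(U=0) = 1/15
  weight(U=1) = 2/15
  weight(U=2) = 2/15
Total weight = 1/15 + 2/15 + 2/15 = 1/3
P(U=0 | obs) = 1/15 / 1/3 = 1/5
P(U=1 | obs) = 2/15 / 1/3 = 2/5
P(U=2 | obs) = 2/15 / 1/3 = 2/5

P(U = 0 | obs) = 1/5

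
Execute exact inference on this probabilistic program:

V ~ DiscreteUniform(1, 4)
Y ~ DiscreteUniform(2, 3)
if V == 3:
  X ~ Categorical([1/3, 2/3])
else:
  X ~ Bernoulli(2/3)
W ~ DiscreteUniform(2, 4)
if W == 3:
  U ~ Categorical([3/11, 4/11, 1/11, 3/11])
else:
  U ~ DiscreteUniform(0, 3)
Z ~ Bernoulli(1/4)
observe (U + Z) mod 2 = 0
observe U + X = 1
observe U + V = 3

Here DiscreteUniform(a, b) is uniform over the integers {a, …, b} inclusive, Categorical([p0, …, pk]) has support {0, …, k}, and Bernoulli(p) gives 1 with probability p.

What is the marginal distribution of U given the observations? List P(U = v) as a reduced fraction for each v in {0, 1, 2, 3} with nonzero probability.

P(U=0) = 102/121, P(U=1) = 19/121

Enumerate traces; 12 have nonzero weight after conditioning:
  (V=2, Y=2, X=0, W=2, U=1, Z=1) weight 1/1152
  (V=2, Y=2, X=0, W=3, U=1, Z=1) weight 1/792
  (V=2, Y=2, X=0, W=4, U=1, Z=1) weight 1/1152
  (V=2, Y=3, X=0, W=2, U=1, Z=1) weight 1/1152
  (V=2, Y=3, X=0, W=3, U=1, Z=1) weight 1/792
  (V=2, Y=3, X=0, W=4, U=1, Z=1) weight 1/1152
  (V=3, Y=2, X=1, W=2, U=0, Z=0) weight 1/192
  (V=3, Y=2, X=1, W=3, U=0, Z=0) weight 1/176
  … 4 more
Group by U:
  weight(U=0) = 17/528
  weight(U=1) = 19/3168
Total weight = 17/528 + 19/3168 = 11/288
P(U=0 | obs) = 17/528 / 11/288 = 102/121
P(U=1 | obs) = 19/3168 / 11/288 = 19/121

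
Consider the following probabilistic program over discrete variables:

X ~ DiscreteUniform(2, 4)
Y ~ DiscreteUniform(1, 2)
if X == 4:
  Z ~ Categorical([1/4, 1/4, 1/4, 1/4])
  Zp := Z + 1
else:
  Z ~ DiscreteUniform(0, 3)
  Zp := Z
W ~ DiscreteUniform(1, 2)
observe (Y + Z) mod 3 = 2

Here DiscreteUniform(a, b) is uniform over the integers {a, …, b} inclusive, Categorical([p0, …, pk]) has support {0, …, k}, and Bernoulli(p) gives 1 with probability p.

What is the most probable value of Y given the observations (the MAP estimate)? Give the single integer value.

argmax_v P(Y = v | obs) = 2

Enumerate traces; 18 have nonzero weight after conditioning:
  (X=2, Y=1, Z=1, W=1) weight 1/48
  (X=2, Y=1, Z=1, W=2) weight 1/48
  (X=2, Y=2, Z=0, W=1) weight 1/48
  (X=2, Y=2, Z=0, W=2) weight 1/48
  (X=2, Y=2, Z=3, W=1) weight 1/48
  (X=2, Y=2, Z=3, W=2) weight 1/48
  (X=3, Y=1, Z=1, W=1) weight 1/48
  (X=3, Y=1, Z=1, W=2) weight 1/48
  … 10 more
Group by Y:
  weight(Y=1) = 1/8
  weight(Y=2) = 1/4
Total weight = 1/8 + 1/4 = 3/8
P(Y=1 | obs) = 1/8 / 3/8 = 1/3
P(Y=2 | obs) = 1/4 / 3/8 = 2/3
argmax = 2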